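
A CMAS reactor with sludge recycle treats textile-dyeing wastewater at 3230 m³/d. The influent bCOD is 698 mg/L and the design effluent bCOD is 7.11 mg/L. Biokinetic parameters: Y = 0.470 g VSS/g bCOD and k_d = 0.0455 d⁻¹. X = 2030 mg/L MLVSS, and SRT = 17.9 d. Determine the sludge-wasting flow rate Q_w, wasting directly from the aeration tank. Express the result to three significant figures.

Q_w ≈ 285 m³/d

Steady-state biomass mass balance: V·X·(1 + k_d·θ_c) = Y·Q·(S₀ − S)·θ_c, so V = 0.470 × 3230 × (698 − 7.11) × 17.9 / [2030 × (1 + 0.0455 × 17.9)] = 1.88×10^7 / 3683 = 5097 m³.
For wasting at MLVSS concentration, Q_w = V/θ_c = 5097/17.9 = 284.8 m³/d.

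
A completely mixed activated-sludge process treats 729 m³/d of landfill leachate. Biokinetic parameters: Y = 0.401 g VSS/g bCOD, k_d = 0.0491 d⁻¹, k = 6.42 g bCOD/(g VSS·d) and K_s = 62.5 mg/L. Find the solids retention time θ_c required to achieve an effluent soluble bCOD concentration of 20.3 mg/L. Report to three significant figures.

At the target effluent, Y k S/(K_s+S) = 0.401×6.42×20.3/82.80 = 0.6312 d⁻¹.
Then 1/θ_c = μ − k_d = 0.6312 − 0.0491 = 0.5821 d⁻¹, giving θ_c = 1.718 d.

θ_c ≈ 1.72 d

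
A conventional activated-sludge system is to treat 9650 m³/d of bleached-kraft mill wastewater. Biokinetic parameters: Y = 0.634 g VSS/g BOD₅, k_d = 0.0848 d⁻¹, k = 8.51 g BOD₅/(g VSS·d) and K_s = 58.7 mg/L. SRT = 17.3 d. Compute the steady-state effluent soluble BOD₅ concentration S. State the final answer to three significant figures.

From the Monod/SRT balance for a CMAS, S = K_s·(1+k_d θ_c)/[θ_c·(Y k − k_d) − 1] = 58.7 × (1 + 0.0848 × 17.3) / [17.3 × (0.634 × 8.51 − 0.0848) − 1] = 144.8 / 90.87 = 1.594 mg/L.

S ≈ 1.59 mg/L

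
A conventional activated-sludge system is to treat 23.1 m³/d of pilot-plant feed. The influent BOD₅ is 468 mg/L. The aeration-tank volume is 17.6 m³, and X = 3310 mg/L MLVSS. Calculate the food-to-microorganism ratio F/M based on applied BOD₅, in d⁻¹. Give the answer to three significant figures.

F/M = Q·S₀ / (V·X) = 23.1 × 468 / (17.60 × 3310) = 0.1856 g BOD₅·(g VSS·d)⁻¹.

F/M ≈ 0.186 d⁻¹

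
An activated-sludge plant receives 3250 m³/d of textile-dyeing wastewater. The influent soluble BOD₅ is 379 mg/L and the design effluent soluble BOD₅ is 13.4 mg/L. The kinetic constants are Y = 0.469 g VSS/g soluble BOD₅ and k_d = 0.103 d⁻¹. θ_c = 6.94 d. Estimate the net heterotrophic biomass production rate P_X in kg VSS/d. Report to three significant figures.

P_X ≈ 325 kg VSS/d

Observed yield with endogenous decay: Y_obs = Y / (1 + k_d·θ_c) = 0.469 / (1 + 0.103 × 6.94) = 0.469 / 1.715 = 0.2735 g VSS/g soluble BOD₅.
Substrate removed = Q·(S₀ − S) = 3250 m³/d × (379 − 13.4) g/m³ = 1.19×10^6 g/d = 1188 kg/d.
P_X = Y_obs · Q(S₀ − S) = 0.2735 × 1188 = 325.0 kg VSS/d.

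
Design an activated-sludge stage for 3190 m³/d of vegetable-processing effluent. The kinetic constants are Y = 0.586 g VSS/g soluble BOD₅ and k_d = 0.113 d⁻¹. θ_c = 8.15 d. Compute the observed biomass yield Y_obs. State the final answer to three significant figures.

The observed yield is Y_obs = Y/(1 + k_d·θ_c) = 0.586 / (1 + 0.113 × 8.15) = 0.586 / 1.921 = 0.3051 g VSS per g soluble BOD₅ removed.

Y_obs ≈ 0.305 g VSS/g soluble BOD₅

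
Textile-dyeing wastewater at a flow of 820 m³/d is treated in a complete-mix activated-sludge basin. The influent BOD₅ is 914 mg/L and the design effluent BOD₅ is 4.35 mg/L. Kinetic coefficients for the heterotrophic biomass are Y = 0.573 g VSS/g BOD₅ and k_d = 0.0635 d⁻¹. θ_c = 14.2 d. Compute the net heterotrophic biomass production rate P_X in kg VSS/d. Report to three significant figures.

P_X ≈ 225 kg VSS/d

Correct the yield for decay: Y_obs = Y/(1 + k_d θ_c) = 0.573 / (1 + 0.0635 × 14.2) = 0.573 / 1.902 = 0.3013.
Substrate removed = Q·(S₀ − S) = 820 m³/d × (914 − 4.35) g/m³ = 7.46×10^5 g/d = 745.9 kg/d.
Biomass produced: P_X = Y_obs·Q·ΔS = 0.3013 × 745.9 ≈ 224.8 kg VSS/d.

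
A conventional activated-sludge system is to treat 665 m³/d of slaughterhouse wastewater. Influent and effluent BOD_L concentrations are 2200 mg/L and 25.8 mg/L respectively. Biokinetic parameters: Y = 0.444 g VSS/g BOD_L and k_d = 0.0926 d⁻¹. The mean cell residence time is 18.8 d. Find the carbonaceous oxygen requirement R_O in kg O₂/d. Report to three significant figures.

R_O ≈ 1110 kg O₂/d

Y_obs = Y / (1 + k_d θ_c) = 0.444 / (1 + 0.0926 × 18.8) = 0.444 / 2.741 = 0.1620.
Q·(S₀ − S) = 665 × (2200 − 25.8) × 10⁻³ = 1446 kg/d removed.
Biomass synthesised: P_X = Y_obs × 1446 = 234.2 kg VSS/d.
R_O = Q·ΔS − 1.42 P_X = 1446 − 332.6 = 1113 kg O₂/d.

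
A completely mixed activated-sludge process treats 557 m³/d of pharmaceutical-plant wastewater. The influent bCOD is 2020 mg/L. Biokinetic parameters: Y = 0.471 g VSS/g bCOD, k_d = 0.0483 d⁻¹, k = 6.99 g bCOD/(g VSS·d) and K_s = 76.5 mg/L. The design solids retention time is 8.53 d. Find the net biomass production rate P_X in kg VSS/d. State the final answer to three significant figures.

For a completely mixed reactor with recycle the Lawrence–McCarty relation gives S = K_s·(1 + k_d·θ_c) / [θ_c·(Y·k − k_d) − 1] = 76.5 × (1 + 0.0483 × 8.53) / [8.53 × (0.471 × 6.99 − 0.0483) − 1] = 108.0 / 26.67 = 4.050 mg/L.
Correct the yield for decay: Y_obs = Y/(1 + k_d θ_c) = 0.471 / (1 + 0.0483 × 8.53) = 0.471 / 1.412 = 0.3336.
ΔS = 2020 − 4.05 = 2016 mg/L, so the substrate removal rate is 557 × 2016/1000 = 1123 kg bCOD/d.
Net biomass production P_X = Y_obs × Q·(S₀ − S) = 0.3336 × 1123 = 374.6 kg VSS/d.

P_X ≈ 375 kg VSS/d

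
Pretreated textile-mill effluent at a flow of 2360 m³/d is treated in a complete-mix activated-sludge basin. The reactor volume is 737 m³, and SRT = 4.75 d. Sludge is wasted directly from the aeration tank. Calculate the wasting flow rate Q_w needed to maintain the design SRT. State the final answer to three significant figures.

Q_w ≈ 155 m³/d

Wasting from the aeration tank: Q_w = V / θ_c = 737.0 / 4.75 = 155.2 m³/d.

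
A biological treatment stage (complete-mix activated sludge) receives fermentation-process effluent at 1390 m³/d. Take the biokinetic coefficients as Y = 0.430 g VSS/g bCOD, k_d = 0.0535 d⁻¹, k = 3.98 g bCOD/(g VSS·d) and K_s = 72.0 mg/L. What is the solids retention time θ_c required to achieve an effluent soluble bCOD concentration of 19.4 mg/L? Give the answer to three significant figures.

From 1/θ_c = Y·k·S/(K_s + S) − k_d: Y·k·S/(K_s+S) = 0.430 × 3.98 × 19.4 / (72.0 + 19.4) = 0.3633 d⁻¹.
1/θ_c = 0.3633 − 0.0535 = 0.3098 d⁻¹, so θ_c = 3.228 d.

θ_c ≈ 3.23 d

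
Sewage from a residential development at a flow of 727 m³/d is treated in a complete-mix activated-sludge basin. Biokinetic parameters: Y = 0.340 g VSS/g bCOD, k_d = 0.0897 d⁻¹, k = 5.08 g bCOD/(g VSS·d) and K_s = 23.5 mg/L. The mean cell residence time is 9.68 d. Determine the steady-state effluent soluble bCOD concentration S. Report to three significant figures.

S ≈ 2.96 mg/L

For a completely mixed reactor with recycle the Lawrence–McCarty relation gives S = K_s·(1 + k_d·θ_c) / [θ_c·(Y·k − k_d) − 1] = 23.5 × (1 + 0.0897 × 9.68) / [9.68 × (0.340 × 5.08 − 0.0897) − 1] = 43.90 / 14.85 = 2.956 mg/L.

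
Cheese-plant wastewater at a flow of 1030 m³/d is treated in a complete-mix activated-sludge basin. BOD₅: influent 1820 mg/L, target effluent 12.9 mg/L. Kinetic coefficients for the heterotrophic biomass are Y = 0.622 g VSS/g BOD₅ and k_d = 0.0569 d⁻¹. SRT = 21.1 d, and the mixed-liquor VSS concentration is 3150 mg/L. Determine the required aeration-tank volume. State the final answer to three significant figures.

Rearranging the biomass balance for a CMAS with decay, V = Y·Q·ΔS·θ_c / [X·(1+k_d θ_c)] = 0.622 × 1030 × (1820 − 12.9) × 21.1 / [3150 × (1 + 0.0569 × 21.1)] = 2.44×10^7 / 6932 = 3524 m³.

V ≈ 3520 m³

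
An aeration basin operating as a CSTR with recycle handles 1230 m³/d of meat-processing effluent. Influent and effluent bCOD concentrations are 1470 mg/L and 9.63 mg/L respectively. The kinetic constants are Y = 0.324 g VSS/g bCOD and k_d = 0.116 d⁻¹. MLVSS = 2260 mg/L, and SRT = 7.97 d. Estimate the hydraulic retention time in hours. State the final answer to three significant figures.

Rearranging the biomass balance for a CMAS with decay, V = Y·Q·ΔS·θ_c / [X·(1+k_d θ_c)] = 0.324 × 1230 × (1470 − 9.63) × 7.97 / [2260 × (1 + 0.116 × 7.97)] = 4.64×10^6 / 4349 = 1066 m³.
HRT = V/Q = 1066 m³ / 1230 m³·d⁻¹ = 0.8670 d × 24 = 20.81 h.

τ ≈ 20.8 h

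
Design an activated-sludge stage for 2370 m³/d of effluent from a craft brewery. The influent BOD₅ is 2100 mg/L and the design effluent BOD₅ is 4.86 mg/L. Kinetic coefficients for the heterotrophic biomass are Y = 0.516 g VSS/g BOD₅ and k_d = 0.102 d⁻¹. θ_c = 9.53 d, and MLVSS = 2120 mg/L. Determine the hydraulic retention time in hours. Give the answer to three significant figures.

From the SRT design equation V = Y Q (S₀−S) θ_c / [X (1 + k_d θ_c)] = 0.516 × 2370 × (2100 − 4.86) × 9.53 / [2120 × (1 + 0.102 × 9.53)] = 2.44×10^7 / 4181 = 5840 m³.
HRT = V/Q = 5840 m³ / 2370 m³·d⁻¹ = 2.464 d × 24 = 59.14 h.

τ ≈ 59.1 h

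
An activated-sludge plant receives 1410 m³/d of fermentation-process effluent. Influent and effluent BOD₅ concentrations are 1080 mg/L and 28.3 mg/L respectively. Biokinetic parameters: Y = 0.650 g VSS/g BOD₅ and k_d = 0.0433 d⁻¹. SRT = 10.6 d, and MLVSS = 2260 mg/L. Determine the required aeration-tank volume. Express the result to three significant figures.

V ≈ 3100 m³

Rearranging the biomass balance for a CMAS with decay, V = Y·Q·ΔS·θ_c / [X·(1+k_d θ_c)] = 0.650 × 1410 × (1080 − 28.3) × 10.6 / [2260 × (1 + 0.0433 × 10.6)] = 1.02×10^7 / 3297 = 3099 m³.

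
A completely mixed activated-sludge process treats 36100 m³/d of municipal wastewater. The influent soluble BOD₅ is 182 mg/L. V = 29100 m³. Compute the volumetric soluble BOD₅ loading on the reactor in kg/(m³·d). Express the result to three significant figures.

L_v ≈ 0.226 kg soluble BOD₅/(m³·d)

Volumetric loading L_v = Q·S₀ / V = 36100 × 182 g/m³ / 29100 m³ = 225.8 g/(m³·d) = 0.2258 kg soluble BOD₅/(m³·d).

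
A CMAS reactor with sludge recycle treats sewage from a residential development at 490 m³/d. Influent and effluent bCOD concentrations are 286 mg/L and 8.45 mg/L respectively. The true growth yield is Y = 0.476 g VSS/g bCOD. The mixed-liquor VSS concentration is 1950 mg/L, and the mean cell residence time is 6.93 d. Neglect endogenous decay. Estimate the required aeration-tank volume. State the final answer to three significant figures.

V ≈ 230 m³

With k_d = 0 the design equation reduces to V = Y Q (S₀−S) θ_c / X = 0.476 × 490 × (286 − 8.45) × 6.93 / 1950 = 230.1 m³.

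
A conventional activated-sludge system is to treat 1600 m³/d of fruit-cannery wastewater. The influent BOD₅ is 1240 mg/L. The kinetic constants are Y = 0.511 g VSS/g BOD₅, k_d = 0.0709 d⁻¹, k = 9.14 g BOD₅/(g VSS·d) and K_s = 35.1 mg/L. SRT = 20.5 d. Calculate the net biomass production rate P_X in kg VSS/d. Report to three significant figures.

P_X ≈ 413 kg VSS/d

From the Monod/SRT balance for a CMAS, S = K_s·(1+k_d θ_c)/[θ_c·(Y k − k_d) − 1] = 35.1 × (1 + 0.0709 × 20.5) / [20.5 × (0.511 × 9.14 − 0.0709) − 1] = 86.12 / 93.29 = 0.9231 mg/L.
Correct the yield for decay: Y_obs = Y/(1 + k_d θ_c) = 0.511 / (1 + 0.0709 × 20.5) = 0.511 / 2.453 = 0.2083.
Mass of BOD₅ removed per day: Q(S₀ − S) = 1600 × 1239 g/m³ = 1983 kg/d.
So the net sludge growth is P_X = 0.2083 × 1983 = 412.9 kg VSS/d.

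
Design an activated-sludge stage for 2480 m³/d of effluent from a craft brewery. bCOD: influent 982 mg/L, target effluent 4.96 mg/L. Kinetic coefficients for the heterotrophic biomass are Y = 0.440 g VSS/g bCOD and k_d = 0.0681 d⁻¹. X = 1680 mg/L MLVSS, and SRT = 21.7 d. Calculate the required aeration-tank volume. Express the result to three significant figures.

V ≈ 5560 m³

Steady-state biomass mass balance: V·X·(1 + k_d·θ_c) = Y·Q·(S₀ − S)·θ_c, so V = 0.440 × 2480 × (982 − 4.96) × 21.7 / [1680 × (1 + 0.0681 × 21.7)] = 2.31×10^7 / 4163 = 5558 m³.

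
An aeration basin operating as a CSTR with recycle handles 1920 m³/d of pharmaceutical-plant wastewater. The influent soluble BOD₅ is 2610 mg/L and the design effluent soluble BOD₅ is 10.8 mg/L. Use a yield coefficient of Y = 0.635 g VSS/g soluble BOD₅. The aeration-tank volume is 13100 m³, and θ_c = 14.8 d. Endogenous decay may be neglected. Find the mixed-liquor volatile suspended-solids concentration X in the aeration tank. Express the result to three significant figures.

X ≈ 3580 mg/L

From V·X = Y·Q·(S₀ − S)·θ_c (decay neglected): X = 0.635 × 1920 × (2610 − 10.8) × 14.8 / 13100 = 3580 mg/L.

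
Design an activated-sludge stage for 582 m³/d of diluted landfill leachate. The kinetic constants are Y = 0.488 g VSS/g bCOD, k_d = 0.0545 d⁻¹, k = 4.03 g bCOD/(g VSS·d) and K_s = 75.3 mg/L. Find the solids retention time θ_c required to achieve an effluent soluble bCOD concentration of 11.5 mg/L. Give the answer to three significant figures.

Specific growth rate at S = 11.5 mg/L: μ = YkS/(K_s+S) = 0.488·4.03·11.5/(75.3+11.5) = 0.2606 d⁻¹.
1/θ_c = 0.2606 − 0.0545 = 0.2061 d⁻¹, so θ_c = 4.853 d.

θ_c ≈ 4.85 d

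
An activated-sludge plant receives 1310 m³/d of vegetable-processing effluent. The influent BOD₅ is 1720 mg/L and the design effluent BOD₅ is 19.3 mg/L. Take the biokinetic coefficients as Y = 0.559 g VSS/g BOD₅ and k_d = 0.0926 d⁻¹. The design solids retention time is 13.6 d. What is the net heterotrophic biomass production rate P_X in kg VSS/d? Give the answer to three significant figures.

P_X ≈ 551 kg VSS/d

Observed yield with endogenous decay: Y_obs = Y / (1 + k_d·θ_c) = 0.559 / (1 + 0.0926 × 13.6) = 0.559 / 2.259 = 0.2474 g VSS/g BOD₅.
Substrate removed = Q·(S₀ − S) = 1310 m³/d × (1720 − 19.3) g/m³ = 2.23×10^6 g/d = 2228 kg/d.
Net biomass production P_X = Y_obs × Q·(S₀ − S) = 0.2474 × 2228 = 551.2 kg VSS/d.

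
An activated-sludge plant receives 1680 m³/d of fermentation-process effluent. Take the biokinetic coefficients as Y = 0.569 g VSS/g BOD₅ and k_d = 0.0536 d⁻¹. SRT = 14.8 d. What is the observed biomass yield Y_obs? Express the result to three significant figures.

Y_obs ≈ 0.317 g VSS/g BOD₅

The observed yield is Y_obs = Y/(1 + k_d·θ_c) = 0.569 / (1 + 0.0536 × 14.8) = 0.569 / 1.793 = 0.3173 g VSS per g BOD₅ removed.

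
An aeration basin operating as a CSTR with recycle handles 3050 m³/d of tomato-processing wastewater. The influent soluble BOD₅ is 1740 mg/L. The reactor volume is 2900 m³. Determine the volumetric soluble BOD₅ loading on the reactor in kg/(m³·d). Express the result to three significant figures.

Volumetric loading L_v = Q·S₀ / V = 3050 × 1740 g/m³ / 2900 m³ = 1830 g/(m³·d) = 1.830 kg soluble BOD₅/(m³·d).

L_v ≈ 1.83 kg soluble BOD₅/(m³·d)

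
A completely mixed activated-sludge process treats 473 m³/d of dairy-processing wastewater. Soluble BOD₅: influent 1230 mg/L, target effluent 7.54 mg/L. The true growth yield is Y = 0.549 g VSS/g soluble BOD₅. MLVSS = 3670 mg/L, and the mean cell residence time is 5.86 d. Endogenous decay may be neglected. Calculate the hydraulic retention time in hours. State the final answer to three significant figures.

τ ≈ 25.7 h

Biomass mass balance (decay neglected): V·X = Y·Q·(S₀ − S)·θ_c, so V = 0.549 × 473 × (1230 − 7.54) × 5.86 / 3670 = 506.9 m³.
HRT = V/Q = 506.9 m³ / 473 m³·d⁻¹ = 1.072 d × 24 = 25.72 h.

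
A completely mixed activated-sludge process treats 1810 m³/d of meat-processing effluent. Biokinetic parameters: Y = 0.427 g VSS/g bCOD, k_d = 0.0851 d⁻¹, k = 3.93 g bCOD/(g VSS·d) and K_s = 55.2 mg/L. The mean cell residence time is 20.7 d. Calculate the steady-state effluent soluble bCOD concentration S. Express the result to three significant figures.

S ≈ 4.77 mg/L

For a completely mixed reactor with recycle the Lawrence–McCarty relation gives S = K_s·(1 + k_d·θ_c) / [θ_c·(Y·k − k_d) − 1] = 55.2 × (1 + 0.0851 × 20.7) / [20.7 × (0.427 × 3.93 − 0.0851) − 1] = 152.4 / 31.98 = 4.767 mg/L.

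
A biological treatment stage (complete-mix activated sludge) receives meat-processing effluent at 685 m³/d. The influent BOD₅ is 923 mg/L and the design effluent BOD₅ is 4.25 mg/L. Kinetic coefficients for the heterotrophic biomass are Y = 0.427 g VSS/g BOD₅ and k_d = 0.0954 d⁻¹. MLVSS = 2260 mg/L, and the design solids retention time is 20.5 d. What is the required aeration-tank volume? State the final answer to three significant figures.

V ≈ 825 m³

From the SRT design equation V = Y Q (S₀−S) θ_c / [X (1 + k_d θ_c)] = 0.427 × 685 × (923 − 4.25) × 20.5 / [2260 × (1 + 0.0954 × 20.5)] = 5.51×10^6 / 6680 = 824.7 m³.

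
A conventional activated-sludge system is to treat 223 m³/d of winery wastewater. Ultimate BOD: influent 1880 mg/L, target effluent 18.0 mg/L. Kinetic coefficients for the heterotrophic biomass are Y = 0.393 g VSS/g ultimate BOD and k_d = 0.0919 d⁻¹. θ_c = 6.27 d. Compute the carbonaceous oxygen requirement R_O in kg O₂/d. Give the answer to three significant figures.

R_O ≈ 268 kg O₂/d

Y_obs = Y / (1 + k_d θ_c) = 0.393 / (1 + 0.0919 × 6.27) = 0.393 / 1.576 = 0.2493.
Substrate removed = Q·(S₀ − S) = 223 m³/d × (1880 − 18.0) g/m³ = 4.15×10^5 g/d = 415.2 kg/d.
Net sludge production P_X = 0.2493 × 415.2 = 103.5 kg VSS/d.
R_O = Q·(S₀ − S) − 1.42·P_X = 415.2 − 1.42 × 103.5 = 268.2 kg O₂/d.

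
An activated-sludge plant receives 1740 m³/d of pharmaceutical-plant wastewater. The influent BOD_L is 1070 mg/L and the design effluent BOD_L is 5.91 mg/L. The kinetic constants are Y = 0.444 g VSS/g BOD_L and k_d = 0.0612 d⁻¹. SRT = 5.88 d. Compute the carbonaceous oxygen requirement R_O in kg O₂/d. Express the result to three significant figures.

Correct the yield for decay: Y_obs = Y/(1 + k_d θ_c) = 0.444 / (1 + 0.0612 × 5.88) = 0.444 / 1.360 = 0.3265.
ΔS = 1070 − 5.91 = 1064 mg/L, so the substrate removal rate is 1740 × 1064/1000 = 1852 kg BOD_L/d.
Biomass synthesised: P_X = Y_obs × 1852 = 604.5 kg VSS/d.
R_O = Q·ΔS − 1.42 P_X = 1852 − 858.4 = 993.1 kg O₂/d.

R_O ≈ 993 kg O₂/d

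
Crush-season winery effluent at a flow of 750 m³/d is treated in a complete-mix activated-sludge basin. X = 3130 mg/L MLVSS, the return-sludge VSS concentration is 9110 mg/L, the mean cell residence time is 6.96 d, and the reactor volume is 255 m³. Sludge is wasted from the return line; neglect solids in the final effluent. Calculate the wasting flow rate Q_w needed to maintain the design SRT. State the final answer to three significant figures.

Wasting from the return line (neglecting effluent solids): Q_w = V·X / (θ_c·X_r) = 255.0 × 3130 / (6.96 × 9110) = 12.59 m³/d.

Q_w ≈ 12.6 m³/d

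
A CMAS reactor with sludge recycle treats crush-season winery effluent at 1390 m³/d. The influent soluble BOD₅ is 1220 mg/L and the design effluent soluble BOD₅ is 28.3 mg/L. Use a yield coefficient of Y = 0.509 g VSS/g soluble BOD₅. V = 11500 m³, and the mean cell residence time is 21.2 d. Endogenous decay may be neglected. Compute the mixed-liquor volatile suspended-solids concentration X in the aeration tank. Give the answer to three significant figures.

X ≈ 1550 mg/L

Without decay, X = Y Q (S₀−S) θ_c / V = 0.509 × 1390 × (1220 − 28.3) × 21.2 / 11500 = 1554 mg/L.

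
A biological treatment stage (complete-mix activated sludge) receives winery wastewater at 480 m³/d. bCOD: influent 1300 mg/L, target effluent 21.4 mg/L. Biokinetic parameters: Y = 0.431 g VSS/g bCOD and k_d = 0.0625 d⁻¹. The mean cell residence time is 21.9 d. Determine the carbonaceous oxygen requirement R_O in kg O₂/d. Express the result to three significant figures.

R_O ≈ 455 kg O₂/d

Observed yield with endogenous decay: Y_obs = Y / (1 + k_d·θ_c) = 0.431 / (1 + 0.0625 × 21.9) = 0.431 / 2.369 = 0.1820 g VSS/g bCOD.
ΔS = 1300 − 21.4 = 1279 mg/L, so the substrate removal rate is 480 × 1279/1000 = 613.7 kg bCOD/d.
P_X = Y_obs·Q·(S₀ − S) = 0.1820 × 613.7 = 111.7 kg VSS/d.
Carbonaceous O₂ demand = substrate oxidised − cell-mass equivalent = 613.7 − 1.42 × 111.7 = 455.2 kg O₂/d.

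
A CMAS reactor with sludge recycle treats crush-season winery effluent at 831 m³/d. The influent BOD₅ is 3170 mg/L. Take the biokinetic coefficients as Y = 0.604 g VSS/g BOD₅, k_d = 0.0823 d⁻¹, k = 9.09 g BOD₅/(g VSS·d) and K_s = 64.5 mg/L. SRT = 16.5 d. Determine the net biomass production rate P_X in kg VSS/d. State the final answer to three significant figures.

From the Monod/SRT balance for a CMAS, S = K_s·(1+k_d θ_c)/[θ_c·(Y k − k_d) − 1] = 64.5 × (1 + 0.0823 × 16.5) / [16.5 × (0.604 × 9.09 − 0.0823) − 1] = 152.1 / 88.23 = 1.724 mg/L.
Y_obs = Y / (1 + k_d θ_c) = 0.604 / (1 + 0.0823 × 16.5) = 0.604 / 2.358 = 0.2562.
Substrate removed = Q·(S₀ − S) = 831 m³/d × (3170 − 1.72) g/m³ = 2.63×10^6 g/d = 2633 kg/d.
P_X = Y_obs · Q(S₀ − S) = 0.2562 × 2633 = 674.4 kg VSS/d.

P_X ≈ 674 kg VSS/d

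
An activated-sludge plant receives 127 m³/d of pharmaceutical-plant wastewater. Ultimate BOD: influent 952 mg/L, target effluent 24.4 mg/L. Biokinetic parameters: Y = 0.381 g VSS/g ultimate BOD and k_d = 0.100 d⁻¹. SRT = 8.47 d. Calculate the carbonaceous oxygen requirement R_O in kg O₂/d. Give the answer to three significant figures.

Correct the yield for decay: Y_obs = Y/(1 + k_d θ_c) = 0.381 / (1 + 0.100 × 8.47) = 0.381 / 1.847 = 0.2063.
Substrate removed = Q·(S₀ − S) = 127 m³/d × (952 − 24.4) g/m³ = 1.18×10^5 g/d = 117.8 kg/d.
Biomass synthesised: P_X = Y_obs × 117.8 = 24.30 kg VSS/d.
R_O = Q·ΔS − 1.42 P_X = 117.8 − 34.51 = 83.30 kg O₂/d.

R_O ≈ 83.3 kg O₂/d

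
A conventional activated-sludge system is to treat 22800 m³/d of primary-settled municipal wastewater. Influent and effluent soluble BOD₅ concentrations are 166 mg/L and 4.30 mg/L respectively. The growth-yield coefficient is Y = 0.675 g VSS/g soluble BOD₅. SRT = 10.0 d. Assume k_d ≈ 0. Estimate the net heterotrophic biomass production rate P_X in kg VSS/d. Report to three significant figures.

Since k_d ≈ 0, Y_obs = Y = 0.675 g VSS/g soluble BOD₅.
Mass of soluble BOD₅ removed per day: Q(S₀ − S) = 22800 × 161.7 g/m³ = 3687 kg/d.
P_X = Y_obs · Q(S₀ − S) = 0.6750 × 3687 = 2489 kg VSS/d.

P_X ≈ 2490 kg VSS/d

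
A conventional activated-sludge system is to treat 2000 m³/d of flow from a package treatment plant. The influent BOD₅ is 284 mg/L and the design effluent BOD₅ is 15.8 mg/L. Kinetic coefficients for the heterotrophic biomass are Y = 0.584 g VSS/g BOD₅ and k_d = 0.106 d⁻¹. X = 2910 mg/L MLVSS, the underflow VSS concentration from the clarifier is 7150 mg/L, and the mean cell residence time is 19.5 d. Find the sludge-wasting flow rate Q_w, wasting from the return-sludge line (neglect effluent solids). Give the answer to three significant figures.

Q_w ≈ 14.3 m³/d

From the SRT design equation V = Y Q (S₀−S) θ_c / [X (1 + k_d θ_c)] = 0.584 × 2000 × (284 − 15.8) × 19.5 / [2910 × (1 + 0.106 × 19.5)] = 6.11×10^6 / 8925 = 684.4 m³.
Wasting from the return line (neglecting effluent solids): Q_w = V·X / (θ_c·X_r) = 684.4 × 2910 / (19.5 × 7150) = 14.29 m³/d.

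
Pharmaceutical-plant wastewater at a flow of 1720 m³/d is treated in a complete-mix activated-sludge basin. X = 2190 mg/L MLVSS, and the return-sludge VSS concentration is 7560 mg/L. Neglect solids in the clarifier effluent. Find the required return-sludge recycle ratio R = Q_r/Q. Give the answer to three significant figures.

Mass balance around the secondary clarifier (neglecting effluent solids): R = X / (X_r − X) = 2190 / (7560 − 2190) = 0.4078.

R ≈ 0.408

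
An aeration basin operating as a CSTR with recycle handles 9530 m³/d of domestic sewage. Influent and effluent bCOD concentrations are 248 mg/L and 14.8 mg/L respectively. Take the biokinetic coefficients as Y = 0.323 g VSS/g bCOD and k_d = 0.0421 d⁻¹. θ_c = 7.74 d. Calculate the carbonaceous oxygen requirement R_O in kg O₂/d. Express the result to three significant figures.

Y_obs = Y / (1 + k_d θ_c) = 0.323 / (1 + 0.0421 × 7.74) = 0.323 / 1.326 = 0.2436.
Substrate removed = Q·(S₀ − S) = 9530 m³/d × (248 − 14.8) g/m³ = 2.22×10^6 g/d = 2222 kg/d.
Biomass synthesised: P_X = Y_obs × 2222 = 541.4 kg VSS/d.
R_O = Q·(S₀ − S) − 1.42·P_X = 2222 − 1.42 × 541.4 = 1454 kg O₂/d.

R_O ≈ 1450 kg O₂/d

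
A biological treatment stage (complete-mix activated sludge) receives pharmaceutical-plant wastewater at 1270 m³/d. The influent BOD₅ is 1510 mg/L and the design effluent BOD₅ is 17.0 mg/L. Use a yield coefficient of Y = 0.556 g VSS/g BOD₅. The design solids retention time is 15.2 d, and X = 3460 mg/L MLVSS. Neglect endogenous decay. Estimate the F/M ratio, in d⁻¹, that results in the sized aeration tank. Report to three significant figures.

V·X = Y·Q·ΔS·θ_c gives V = 0.556 × 1270 × (1510 − 17.0) × 15.2 / 3460 = 4631 m³.
F/M = Q·S₀ / (V·X) = 1270 × 1510 / (4631 × 3460) = 0.1197 g BOD₅·(g VSS·d)⁻¹.

F/M ≈ 0.120 d⁻¹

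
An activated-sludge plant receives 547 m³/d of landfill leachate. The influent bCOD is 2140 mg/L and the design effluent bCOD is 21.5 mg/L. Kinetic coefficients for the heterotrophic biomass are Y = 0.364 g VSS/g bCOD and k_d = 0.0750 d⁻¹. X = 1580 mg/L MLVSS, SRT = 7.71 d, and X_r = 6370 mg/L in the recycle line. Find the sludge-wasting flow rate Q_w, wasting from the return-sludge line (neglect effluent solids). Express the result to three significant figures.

Steady-state biomass mass balance: V·X·(1 + k_d·θ_c) = Y·Q·(S₀ − S)·θ_c, so V = 0.364 × 547 × (2140 − 21.5) × 7.71 / [1580 × (1 + 0.0750 × 7.71)] = 3.25×10^6 / 2494 = 1304 m³.
θ_c = V·X/(Q_w·X_r) when wasting from the recycle, so Q_w = V·X/(θ_c·X_r) = 1304 × 1580 / (7.71 × 6370) = 41.96 m³/d.

Q_w ≈ 42.0 m³/d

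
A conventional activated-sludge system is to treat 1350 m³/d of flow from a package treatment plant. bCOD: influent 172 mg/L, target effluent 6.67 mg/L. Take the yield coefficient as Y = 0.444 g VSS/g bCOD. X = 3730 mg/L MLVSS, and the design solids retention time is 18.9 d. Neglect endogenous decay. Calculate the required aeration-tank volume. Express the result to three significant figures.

V ≈ 502 m³

With k_d = 0 the design equation reduces to V = Y Q (S₀−S) θ_c / X = 0.444 × 1350 × (172 − 6.67) × 18.9 / 3730 = 502.1 m³.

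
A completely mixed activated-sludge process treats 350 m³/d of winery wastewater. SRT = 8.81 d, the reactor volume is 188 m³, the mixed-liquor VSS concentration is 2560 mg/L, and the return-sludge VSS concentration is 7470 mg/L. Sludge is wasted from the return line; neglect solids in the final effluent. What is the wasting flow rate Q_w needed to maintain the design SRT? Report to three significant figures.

Wasting from the return line (neglecting effluent solids): Q_w = V·X / (θ_c·X_r) = 188.0 × 2560 / (8.81 × 7470) = 7.313 m³/d.

Q_w ≈ 7.31 m³/d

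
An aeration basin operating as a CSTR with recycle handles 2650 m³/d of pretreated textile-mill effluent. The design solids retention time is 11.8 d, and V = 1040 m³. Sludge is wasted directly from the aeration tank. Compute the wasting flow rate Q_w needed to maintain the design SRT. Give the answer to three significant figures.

Q_w ≈ 88.1 m³/d

Wasting from the aeration tank: Q_w = V / θ_c = 1040 / 11.8 = 88.14 m³/d.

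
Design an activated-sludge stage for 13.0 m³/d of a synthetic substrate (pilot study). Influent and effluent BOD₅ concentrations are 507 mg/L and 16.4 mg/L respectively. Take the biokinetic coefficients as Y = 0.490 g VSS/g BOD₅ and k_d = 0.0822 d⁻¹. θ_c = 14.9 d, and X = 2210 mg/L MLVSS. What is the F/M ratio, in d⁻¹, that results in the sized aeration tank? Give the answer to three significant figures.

Steady-state biomass mass balance: V·X·(1 + k_d·θ_c) = Y·Q·(S₀ − S)·θ_c, so V = 0.490 × 13.0 × (507 − 16.4) × 14.9 / [2210 × (1 + 0.0822 × 14.9)] = 4.66×10^4 / 4917 = 9.471 m³.
Food-to-microorganism ratio F/M = Q S₀ / (V X) = 13.0 × 507 / (9.471 × 2210) = 0.3149 d⁻¹.

F/M ≈ 0.315 d⁻¹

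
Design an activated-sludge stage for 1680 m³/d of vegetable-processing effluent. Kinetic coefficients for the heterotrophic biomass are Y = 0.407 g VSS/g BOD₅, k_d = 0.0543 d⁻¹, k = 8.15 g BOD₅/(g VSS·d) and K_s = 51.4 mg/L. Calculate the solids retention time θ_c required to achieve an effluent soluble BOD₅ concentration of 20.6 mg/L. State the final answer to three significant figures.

θ_c ≈ 1.12 d

At the target effluent, Y k S/(K_s+S) = 0.407×8.15×20.6/72.00 = 0.9490 d⁻¹.
Then 1/θ_c = μ − k_d = 0.9490 − 0.0543 = 0.8947 d⁻¹, giving θ_c = 1.118 d.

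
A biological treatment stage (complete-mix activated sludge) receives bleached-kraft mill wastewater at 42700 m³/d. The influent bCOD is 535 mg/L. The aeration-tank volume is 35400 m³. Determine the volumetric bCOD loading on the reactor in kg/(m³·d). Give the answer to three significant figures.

Volumetric loading L_v = Q·S₀ / V = 42700 × 535 g/m³ / 35400 m³ = 645.3 g/(m³·d) = 0.6453 kg bCOD/(m³·d).

L_v ≈ 0.645 kg bCOD/(m³·d)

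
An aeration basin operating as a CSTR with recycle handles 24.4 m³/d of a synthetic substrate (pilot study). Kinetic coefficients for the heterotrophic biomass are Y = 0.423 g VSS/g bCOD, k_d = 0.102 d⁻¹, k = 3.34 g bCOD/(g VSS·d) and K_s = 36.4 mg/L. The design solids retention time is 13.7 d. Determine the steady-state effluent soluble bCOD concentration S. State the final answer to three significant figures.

From the Monod/SRT balance for a CMAS, S = K_s·(1+k_d θ_c)/[θ_c·(Y k − k_d) − 1] = 36.4 × (1 + 0.102 × 13.7) / [13.7 × (0.423 × 3.34 − 0.102) − 1] = 87.27 / 16.96 = 5.146 mg/L.

S ≈ 5.15 mg/L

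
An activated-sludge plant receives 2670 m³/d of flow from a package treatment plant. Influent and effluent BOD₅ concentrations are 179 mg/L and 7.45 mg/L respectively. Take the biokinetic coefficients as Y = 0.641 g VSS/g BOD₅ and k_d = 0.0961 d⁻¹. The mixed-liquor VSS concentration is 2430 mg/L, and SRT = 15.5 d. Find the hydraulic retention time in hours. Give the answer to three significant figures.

τ ≈ 6.76 h

From the SRT design equation V = Y Q (S₀−S) θ_c / [X (1 + k_d θ_c)] = 0.641 × 2670 × (179 − 7.45) × 15.5 / [2430 × (1 + 0.0961 × 15.5)] = 4.55×10^6 / 6050 = 752.3 m³.
τ = V/Q = 752.3/2670 = 0.2817 d, or 6.762 h.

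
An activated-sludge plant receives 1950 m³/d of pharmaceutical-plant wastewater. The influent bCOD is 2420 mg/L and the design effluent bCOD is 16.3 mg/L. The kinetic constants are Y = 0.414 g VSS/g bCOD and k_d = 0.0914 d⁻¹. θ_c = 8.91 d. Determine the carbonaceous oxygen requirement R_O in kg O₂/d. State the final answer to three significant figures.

The observed yield is Y_obs = Y/(1 + k_d·θ_c) = 0.414 / (1 + 0.0914 × 8.91) = 0.414 / 1.814 = 0.2282 g VSS per g bCOD removed.
Mass of bCOD removed per day: Q(S₀ − S) = 1950 × 2404 g/m³ = 4687 kg/d.
P_X = Y_obs·Q·(S₀ − S) = 0.2282 × 4687 = 1070 kg VSS/d.
Carbonaceous O₂ demand = substrate oxidised − cell-mass equivalent = 4687 − 1.42 × 1070 = 3168 kg O₂/d.

R_O ≈ 3170 kg O₂/d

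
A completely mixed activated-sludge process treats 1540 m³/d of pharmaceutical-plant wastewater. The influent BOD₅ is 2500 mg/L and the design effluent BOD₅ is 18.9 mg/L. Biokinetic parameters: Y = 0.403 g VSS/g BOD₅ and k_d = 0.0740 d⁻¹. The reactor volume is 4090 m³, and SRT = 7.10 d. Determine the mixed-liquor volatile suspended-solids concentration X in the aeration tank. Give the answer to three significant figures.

X = Y·Q·ΔS·θ_c / [V·(1 + k_d θ_c)] = 0.403 × 1540 × (2500 − 18.9) × 7.10 / [4090 × (1 + 0.0740 × 7.10)] = 1752 mg/L.

X ≈ 1750 mg/L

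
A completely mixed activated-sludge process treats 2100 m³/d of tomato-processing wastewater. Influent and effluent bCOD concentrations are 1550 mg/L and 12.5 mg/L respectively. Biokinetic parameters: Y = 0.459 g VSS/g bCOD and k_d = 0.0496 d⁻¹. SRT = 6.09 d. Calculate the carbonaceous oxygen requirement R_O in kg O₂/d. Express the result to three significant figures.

R_O ≈ 1610 kg O₂/d

Y_obs = Y / (1 + k_d θ_c) = 0.459 / (1 + 0.0496 × 6.09) = 0.459 / 1.302 = 0.3525.
Substrate removed = Q·(S₀ − S) = 2100 m³/d × (1550 − 12.5) g/m³ = 3.23×10^6 g/d = 3229 kg/d.
Biomass synthesised: P_X = Y_obs × 3229 = 1138 kg VSS/d.
R_O = Q·ΔS − 1.42 P_X = 3229 − 1616 = 1613 kg O₂/d.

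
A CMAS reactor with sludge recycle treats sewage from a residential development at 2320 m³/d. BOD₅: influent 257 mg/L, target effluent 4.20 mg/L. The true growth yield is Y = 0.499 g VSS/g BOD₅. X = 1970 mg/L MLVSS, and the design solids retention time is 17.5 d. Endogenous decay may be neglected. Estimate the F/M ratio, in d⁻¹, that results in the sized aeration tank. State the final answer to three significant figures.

V·X = Y·Q·ΔS·θ_c gives V = 0.499 × 2320 × (257 − 4.20) × 17.5 / 1970 = 2600 m³.
F/M = Q·S₀ / (V·X) = 2320 × 257 / (2600 × 1970) = 0.1164 g BOD₅·(g VSS·d)⁻¹.

F/M ≈ 0.116 d⁻¹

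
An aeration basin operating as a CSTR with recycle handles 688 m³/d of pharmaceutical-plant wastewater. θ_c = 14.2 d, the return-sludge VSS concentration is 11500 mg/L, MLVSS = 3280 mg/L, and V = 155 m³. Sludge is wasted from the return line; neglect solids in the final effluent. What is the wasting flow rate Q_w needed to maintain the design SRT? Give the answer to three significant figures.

Q_w ≈ 3.11 m³/d

Q_w = (V·X)/(θ_c X_r) = 155.0 × 3280 / (14.2 × 11500) = 3.113 m³/d.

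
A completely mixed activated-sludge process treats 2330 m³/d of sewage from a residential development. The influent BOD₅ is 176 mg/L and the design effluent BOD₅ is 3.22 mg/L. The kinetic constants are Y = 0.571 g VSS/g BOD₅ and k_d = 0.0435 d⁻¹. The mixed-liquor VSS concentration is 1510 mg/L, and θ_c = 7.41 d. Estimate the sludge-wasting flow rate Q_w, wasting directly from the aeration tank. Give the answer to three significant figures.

Rearranging the biomass balance for a CMAS with decay, V = Y·Q·ΔS·θ_c / [X·(1+k_d θ_c)] = 0.571 × 2330 × (176 − 3.22) × 7.41 / [1510 × (1 + 0.0435 × 7.41)] = 1.7×10^6 / 1997 = 853.1 m³.
For wasting at MLVSS concentration, Q_w = V/θ_c = 853.1/7.41 = 115.1 m³/d.

Q_w ≈ 115 m³/d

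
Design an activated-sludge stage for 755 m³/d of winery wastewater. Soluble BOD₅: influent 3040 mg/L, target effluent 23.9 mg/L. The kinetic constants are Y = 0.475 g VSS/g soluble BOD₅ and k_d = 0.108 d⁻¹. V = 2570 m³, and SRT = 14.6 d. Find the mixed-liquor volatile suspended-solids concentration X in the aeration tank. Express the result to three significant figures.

X = Y·Q·ΔS·θ_c / [V·(1 + k_d θ_c)] = 0.475 × 755 × (3040 − 23.9) × 14.6 / [2570 × (1 + 0.108 × 14.6)] = 2385 mg/L.

X ≈ 2380 mg/L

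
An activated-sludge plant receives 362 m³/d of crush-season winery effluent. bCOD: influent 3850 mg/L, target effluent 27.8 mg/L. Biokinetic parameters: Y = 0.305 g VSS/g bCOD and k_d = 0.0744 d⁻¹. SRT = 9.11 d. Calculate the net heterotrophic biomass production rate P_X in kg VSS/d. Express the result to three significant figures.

P_X ≈ 252 kg VSS/d

Correct the yield for decay: Y_obs = Y/(1 + k_d θ_c) = 0.305 / (1 + 0.0744 × 9.11) = 0.305 / 1.678 = 0.1818.
Mass of bCOD removed per day: Q(S₀ − S) = 362 × 3822 g/m³ = 1384 kg/d.
P_X = Y_obs · Q(S₀ − S) = 0.1818 × 1384 = 251.5 kg VSS/d.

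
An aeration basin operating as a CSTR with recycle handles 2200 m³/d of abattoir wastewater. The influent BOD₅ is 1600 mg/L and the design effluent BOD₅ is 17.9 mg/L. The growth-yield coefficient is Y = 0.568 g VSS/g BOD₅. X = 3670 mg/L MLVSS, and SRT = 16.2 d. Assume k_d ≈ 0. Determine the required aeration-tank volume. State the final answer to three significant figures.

V·X = Y·Q·ΔS·θ_c gives V = 0.568 × 2200 × (1600 − 17.9) × 16.2 / 3670 = 8727 m³.

V ≈ 8730 m³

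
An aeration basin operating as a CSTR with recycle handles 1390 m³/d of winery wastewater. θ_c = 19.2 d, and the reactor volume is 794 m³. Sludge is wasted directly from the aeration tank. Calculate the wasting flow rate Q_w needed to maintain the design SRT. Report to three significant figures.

For wasting at MLVSS concentration, Q_w = V/θ_c = 794.0/19.2 = 41.35 m³/d.

Q_w ≈ 41.4 m³/d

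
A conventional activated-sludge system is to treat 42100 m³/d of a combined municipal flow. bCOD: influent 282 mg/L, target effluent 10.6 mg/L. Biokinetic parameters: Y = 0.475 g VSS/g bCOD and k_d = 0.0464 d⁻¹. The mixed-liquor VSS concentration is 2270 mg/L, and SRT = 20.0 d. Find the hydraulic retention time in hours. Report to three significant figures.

τ ≈ 14.1 h

Steady-state biomass mass balance: V·X·(1 + k_d·θ_c) = Y·Q·(S₀ − S)·θ_c, so V = 0.475 × 42100 × (282 − 10.6) × 20.0 / [2270 × (1 + 0.0464 × 20.0)] = 1.09×10^8 / 4377 = 24802 m³.
Hydraulic retention time τ = V/Q = 24802 / 42100 = 0.5891 d = 14.14 h.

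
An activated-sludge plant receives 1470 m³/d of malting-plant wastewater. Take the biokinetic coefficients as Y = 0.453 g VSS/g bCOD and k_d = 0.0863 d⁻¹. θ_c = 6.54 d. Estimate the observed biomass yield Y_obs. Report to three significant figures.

Y_obs ≈ 0.290 g VSS/g bCOD

Correct the yield for decay: Y_obs = Y/(1 + k_d θ_c) = 0.453 / (1 + 0.0863 × 6.54) = 0.453 / 1.564 = 0.2896.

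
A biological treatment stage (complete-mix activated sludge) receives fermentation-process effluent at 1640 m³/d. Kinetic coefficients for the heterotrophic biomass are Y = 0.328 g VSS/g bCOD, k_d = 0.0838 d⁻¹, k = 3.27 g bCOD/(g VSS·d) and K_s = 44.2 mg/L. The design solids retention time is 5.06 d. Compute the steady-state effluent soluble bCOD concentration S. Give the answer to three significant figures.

S ≈ 15.7 mg/L

For a completely mixed reactor with recycle the Lawrence–McCarty relation gives S = K_s·(1 + k_d·θ_c) / [θ_c·(Y·k − k_d) − 1] = 44.2 × (1 + 0.0838 × 5.06) / [5.06 × (0.328 × 3.27 − 0.0838) − 1] = 62.94 / 4.003 = 15.72 mg/L.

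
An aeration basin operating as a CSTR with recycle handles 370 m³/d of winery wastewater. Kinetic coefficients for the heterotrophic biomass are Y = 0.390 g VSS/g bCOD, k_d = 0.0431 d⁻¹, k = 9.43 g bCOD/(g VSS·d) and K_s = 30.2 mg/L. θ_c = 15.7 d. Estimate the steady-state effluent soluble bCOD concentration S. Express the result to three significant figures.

From the Monod/SRT balance for a CMAS, S = K_s·(1+k_d θ_c)/[θ_c·(Y k − k_d) − 1] = 30.2 × (1 + 0.0431 × 15.7) / [15.7 × (0.390 × 9.43 − 0.0431) − 1] = 50.64 / 56.06 = 0.9032 mg/L.

S ≈ 0.903 mg/L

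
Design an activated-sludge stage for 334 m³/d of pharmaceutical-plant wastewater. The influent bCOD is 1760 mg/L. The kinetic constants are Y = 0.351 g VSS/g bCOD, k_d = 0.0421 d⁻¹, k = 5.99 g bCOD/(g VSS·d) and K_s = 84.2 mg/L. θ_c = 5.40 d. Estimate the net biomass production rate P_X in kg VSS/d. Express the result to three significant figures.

P_X ≈ 167 kg VSS/d

From the Monod/SRT balance for a CMAS, S = K_s·(1+k_d θ_c)/[θ_c·(Y k − k_d) − 1] = 84.2 × (1 + 0.0421 × 5.40) / [5.40 × (0.351 × 5.99 − 0.0421) − 1] = 103.3 / 10.13 = 10.21 mg/L.
Correct the yield for decay: Y_obs = Y/(1 + k_d θ_c) = 0.351 / (1 + 0.0421 × 5.40) = 0.351 / 1.227 = 0.2860.
Mass of bCOD removed per day: Q(S₀ − S) = 334 × 1750 g/m³ = 584.4 kg/d.
P_X = Y_obs · Q(S₀ − S) = 0.2860 × 584.4 = 167.1 kg VSS/d.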